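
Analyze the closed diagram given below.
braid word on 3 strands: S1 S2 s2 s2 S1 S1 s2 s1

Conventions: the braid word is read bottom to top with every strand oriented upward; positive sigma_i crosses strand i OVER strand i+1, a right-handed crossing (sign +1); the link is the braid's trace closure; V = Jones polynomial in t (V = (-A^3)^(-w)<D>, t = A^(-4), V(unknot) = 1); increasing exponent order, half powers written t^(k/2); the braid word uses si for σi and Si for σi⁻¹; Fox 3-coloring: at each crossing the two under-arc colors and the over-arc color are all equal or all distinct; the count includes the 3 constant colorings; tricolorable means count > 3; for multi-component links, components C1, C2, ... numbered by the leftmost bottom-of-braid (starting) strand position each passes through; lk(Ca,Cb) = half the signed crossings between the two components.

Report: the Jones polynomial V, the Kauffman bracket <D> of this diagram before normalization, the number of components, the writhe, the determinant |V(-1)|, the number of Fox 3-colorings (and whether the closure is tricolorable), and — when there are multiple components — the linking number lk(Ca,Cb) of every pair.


Jones polynomial: V(t) = t^-2 + 2 + t^2
<D> = A^-8 + 2 + A^8; writhe 0
components 3, writhe 0 (8 crossings)
linking number lk(C1,C2) = 0
lk(C1,C3): +1
lk(C2,C3) = -1
3-colorings: 3 of 3^8, det 4 — not tricolorable
note: the 3 component pairs carry total linking 0


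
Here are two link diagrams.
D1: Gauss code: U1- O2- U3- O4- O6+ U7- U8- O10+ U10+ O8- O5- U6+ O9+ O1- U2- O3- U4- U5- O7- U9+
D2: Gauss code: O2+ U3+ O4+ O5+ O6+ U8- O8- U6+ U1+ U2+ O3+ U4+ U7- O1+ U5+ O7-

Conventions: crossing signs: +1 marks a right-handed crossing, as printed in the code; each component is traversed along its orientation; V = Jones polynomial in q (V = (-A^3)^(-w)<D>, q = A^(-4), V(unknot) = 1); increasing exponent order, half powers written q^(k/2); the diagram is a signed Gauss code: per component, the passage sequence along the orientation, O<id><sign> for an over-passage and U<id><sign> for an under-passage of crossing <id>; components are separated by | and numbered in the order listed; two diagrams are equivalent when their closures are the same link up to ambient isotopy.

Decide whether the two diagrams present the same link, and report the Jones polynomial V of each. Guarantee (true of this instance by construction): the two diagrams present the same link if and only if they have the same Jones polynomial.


equivalent: no
V(D1) = -q^-6 + q^-5 - q^-4 + 2q^-3 - q^-2 + q^-1  (w -4, c 10, <D> = A^-8 - A^-4 + 2 - A^4 + A^8 - A^12)
V(D2) = q - q^2 + 2q^3 - q^4 + q^5 - q^6  (w +4, c 8, <D> = -A^-12 + A^-8 - A^-4 + 2 - A^4 + A^8)
why: comparing 2 Jones polynomials yields 2 groups


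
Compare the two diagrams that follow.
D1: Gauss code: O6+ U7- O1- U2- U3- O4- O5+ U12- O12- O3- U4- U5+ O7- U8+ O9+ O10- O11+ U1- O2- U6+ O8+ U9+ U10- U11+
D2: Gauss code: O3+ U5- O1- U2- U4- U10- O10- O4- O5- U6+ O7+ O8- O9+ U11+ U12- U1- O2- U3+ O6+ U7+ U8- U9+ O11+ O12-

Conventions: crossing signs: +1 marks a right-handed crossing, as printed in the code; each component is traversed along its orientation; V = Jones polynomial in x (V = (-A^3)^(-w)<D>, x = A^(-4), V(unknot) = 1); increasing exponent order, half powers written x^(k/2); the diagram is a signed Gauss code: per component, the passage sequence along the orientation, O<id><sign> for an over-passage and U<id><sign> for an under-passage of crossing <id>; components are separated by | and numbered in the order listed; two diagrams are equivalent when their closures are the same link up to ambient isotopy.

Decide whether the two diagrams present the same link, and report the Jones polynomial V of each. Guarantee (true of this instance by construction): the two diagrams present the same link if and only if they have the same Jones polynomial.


equivalent: yes
D1 (bracket -A^-18 + 2A^-14 - 2A^-10 + 3A^-6 - 2A^-2 + 2A^2 - A^6; 12 crossings at w = -2): V = -x^-3 + 2x^-2 - 2x^-1 + 3 - 2x + 2x^2 - x^3
D2 (bracket -A^-18 + 2A^-14 - 2A^-10 + 3A^-6 - 2A^-2 + 2A^2 - A^6; 12 crossings at w = -2): V = -x^-3 + 2x^-2 - 2x^-1 + 3 - 2x + 2x^2 - x^3
key observation: one V(x) for all 2 diagrams — one class (guaranteed)


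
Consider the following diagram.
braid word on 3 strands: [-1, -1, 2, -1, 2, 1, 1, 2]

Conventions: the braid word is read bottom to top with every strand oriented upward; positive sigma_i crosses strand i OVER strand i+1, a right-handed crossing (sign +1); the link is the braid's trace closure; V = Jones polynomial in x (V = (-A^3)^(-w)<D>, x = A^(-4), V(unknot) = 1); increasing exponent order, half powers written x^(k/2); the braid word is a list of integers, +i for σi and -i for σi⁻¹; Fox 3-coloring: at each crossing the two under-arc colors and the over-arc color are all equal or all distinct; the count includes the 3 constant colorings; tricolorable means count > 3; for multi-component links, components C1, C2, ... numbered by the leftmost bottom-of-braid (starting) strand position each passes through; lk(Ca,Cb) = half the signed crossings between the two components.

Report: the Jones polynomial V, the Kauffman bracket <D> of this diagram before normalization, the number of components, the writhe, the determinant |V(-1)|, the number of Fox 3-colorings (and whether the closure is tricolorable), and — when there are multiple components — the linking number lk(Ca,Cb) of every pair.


V = -x^-1 + 2 - x + 2x^2 - x^3 + x^4 - x^5
<D> = -A^-14 + A^-10 - A^-6 + 2A^-2 - A^2 + 2A^6 - A^10 (w = +2)
1 component over 8 crossings, w = +2
9 Fox colorings among 3^8, |V(-1)| = 9: tricolorable
why: det 9 = |V(-1)|; divisible by 3, so tricolorable


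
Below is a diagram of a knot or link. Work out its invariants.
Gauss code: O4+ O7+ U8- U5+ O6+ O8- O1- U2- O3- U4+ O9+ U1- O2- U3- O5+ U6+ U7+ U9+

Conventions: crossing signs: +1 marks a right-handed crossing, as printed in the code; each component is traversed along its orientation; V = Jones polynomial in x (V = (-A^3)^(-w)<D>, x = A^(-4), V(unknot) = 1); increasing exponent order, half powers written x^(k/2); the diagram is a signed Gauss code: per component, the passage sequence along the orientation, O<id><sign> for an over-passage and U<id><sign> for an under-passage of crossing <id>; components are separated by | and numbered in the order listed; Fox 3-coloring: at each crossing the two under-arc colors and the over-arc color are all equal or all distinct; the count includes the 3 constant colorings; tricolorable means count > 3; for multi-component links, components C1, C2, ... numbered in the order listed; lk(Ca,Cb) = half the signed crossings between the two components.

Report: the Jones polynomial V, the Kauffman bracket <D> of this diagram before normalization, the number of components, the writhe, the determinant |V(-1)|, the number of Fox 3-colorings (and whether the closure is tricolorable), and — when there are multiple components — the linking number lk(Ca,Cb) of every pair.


V(x) = -x^-3 + 2x^-2 - 2x^-1 + 3 - 2x + 2x^2 - x^3
bracket: A^-9 - 2A^-5 + 2A^-1 - 3A^3 + 2A^7 - 2A^11 + A^15, w = +1
1 component, writhe +1, over 9 crossings
det 13, colorings 3 of 3^9 — not tricolorable
observation: w = +1 (over 9 crossings) is diagram-only; (-A^3)^(-1) removes it from V


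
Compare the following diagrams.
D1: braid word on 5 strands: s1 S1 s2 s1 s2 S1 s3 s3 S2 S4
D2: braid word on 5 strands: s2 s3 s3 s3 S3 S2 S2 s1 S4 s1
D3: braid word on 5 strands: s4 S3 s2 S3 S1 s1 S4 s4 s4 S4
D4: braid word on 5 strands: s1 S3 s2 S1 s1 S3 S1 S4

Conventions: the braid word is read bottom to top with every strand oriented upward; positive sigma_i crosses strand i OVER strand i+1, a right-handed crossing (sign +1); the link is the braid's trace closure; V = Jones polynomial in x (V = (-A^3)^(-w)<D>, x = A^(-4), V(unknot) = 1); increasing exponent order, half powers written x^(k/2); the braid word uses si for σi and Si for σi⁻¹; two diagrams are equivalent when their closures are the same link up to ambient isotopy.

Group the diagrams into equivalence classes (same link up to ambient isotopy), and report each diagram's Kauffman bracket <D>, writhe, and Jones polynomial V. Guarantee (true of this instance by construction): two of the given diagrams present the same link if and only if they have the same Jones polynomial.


grouping into links: {D1} | {D2} | {D3, D4}
V(D1) = 1 + x + x^2 + x^3  (w +2, c 10, <D> = A^-6 + A^-2 + A^2 + A^6)
D2 (bracket A^-14 + 2A^-6 + A^2; 10 crossings at w = +2): V = x + 2x^3 + x^5
V(D3) = x^-3 + x^-2 + x^-1 + 1  [10 crossings, <D> = 1 + A^4 + A^8 + A^12, w = 0]
V(D4) = x^-3 + x^-2 + x^-1 + 1  (w -2, c 8, <D> = A^-6 + A^-2 + A^2 + A^6)
why: V(x) takes 3 values over 4 diagrams, fixing the grouping


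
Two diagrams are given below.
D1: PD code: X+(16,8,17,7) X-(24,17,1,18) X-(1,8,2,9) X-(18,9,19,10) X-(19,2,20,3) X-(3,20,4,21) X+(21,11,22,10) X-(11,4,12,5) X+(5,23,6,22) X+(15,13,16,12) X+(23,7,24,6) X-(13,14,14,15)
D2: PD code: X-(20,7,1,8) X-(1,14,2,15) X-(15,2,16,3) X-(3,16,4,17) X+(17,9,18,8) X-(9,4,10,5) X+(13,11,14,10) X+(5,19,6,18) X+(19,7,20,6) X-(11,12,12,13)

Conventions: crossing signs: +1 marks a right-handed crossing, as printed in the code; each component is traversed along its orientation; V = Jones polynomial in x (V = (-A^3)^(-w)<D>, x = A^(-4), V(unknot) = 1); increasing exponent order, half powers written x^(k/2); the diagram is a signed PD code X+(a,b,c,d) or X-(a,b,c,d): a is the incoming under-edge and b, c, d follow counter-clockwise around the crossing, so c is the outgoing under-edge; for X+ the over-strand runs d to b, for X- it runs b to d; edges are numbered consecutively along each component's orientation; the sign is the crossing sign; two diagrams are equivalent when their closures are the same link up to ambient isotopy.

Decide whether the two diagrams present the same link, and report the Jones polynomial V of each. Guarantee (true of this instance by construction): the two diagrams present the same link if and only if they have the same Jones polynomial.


same link: yes
V(D1) = x^-5 - 2x^-4 + 2x^-3 - 2x^-2 + 2x^-1 - 1 + x  [12 crossings, <D> = A^-10 - A^-6 + 2A^-2 - 2A^2 + 2A^6 - 2A^10 + A^14, w = -2]
V(D2) = x^-5 - 2x^-4 + 2x^-3 - 2x^-2 + 2x^-1 - 1 + x  (w -2, c 10, <D> = A^-10 - A^-6 + 2A^-2 - 2A^2 + 2A^6 - 2A^10 + A^14)
note: all 2 diagrams share one V(x), hence one class


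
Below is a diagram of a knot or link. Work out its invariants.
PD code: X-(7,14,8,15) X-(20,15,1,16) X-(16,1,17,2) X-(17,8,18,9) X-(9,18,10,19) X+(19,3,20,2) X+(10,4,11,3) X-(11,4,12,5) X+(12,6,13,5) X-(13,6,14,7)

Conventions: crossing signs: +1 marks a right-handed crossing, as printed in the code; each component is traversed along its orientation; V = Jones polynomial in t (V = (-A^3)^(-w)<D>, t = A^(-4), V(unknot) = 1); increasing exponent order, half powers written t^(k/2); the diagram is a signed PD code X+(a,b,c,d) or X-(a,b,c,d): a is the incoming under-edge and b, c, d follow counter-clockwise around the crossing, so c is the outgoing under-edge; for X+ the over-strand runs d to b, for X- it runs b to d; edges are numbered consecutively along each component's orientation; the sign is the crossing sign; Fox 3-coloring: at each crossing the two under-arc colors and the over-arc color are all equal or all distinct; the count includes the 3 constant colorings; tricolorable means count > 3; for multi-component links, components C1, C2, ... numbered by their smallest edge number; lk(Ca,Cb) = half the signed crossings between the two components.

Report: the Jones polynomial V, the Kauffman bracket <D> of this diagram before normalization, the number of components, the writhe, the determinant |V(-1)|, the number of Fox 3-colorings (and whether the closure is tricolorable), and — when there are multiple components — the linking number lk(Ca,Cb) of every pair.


Jones polynomial: V(t) = -t^-6 + t^-5 - t^-4 + 2t^-3 - t^-2 + t^-1
<D> = A^-8 - A^-4 + 2 - A^4 + A^8 - A^12; writhe -4
components 1, writhe -4 (10 crossings)
3-colorings: 3 of 3^10, det 7 — not tricolorable
note: w = -4 (over 10 crossings) is diagram-only; (-A^3)^(4) removes it from V


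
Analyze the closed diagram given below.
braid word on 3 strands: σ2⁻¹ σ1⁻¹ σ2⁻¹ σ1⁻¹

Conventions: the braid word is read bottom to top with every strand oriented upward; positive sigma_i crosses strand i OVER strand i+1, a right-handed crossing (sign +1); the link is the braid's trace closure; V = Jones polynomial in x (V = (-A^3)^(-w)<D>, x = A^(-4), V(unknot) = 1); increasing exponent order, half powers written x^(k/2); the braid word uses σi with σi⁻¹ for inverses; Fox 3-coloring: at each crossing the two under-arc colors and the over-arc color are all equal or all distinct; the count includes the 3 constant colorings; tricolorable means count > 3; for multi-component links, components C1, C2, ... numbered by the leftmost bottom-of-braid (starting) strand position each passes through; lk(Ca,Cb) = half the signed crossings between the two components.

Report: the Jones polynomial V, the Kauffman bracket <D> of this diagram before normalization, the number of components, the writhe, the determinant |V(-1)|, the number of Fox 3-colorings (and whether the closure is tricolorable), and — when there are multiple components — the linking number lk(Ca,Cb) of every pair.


V(x) = -x^-4 + x^-3 + x^-1
bracket: A^-8 + 1 - A^4, w = -4
1 component, writhe -4, over 4 crossings
det 3, colorings 9 of 3^4 — tricolorable
observation: w = -4 (over 4 crossings) is diagram-only; (-A^3)^(4) removes it from V


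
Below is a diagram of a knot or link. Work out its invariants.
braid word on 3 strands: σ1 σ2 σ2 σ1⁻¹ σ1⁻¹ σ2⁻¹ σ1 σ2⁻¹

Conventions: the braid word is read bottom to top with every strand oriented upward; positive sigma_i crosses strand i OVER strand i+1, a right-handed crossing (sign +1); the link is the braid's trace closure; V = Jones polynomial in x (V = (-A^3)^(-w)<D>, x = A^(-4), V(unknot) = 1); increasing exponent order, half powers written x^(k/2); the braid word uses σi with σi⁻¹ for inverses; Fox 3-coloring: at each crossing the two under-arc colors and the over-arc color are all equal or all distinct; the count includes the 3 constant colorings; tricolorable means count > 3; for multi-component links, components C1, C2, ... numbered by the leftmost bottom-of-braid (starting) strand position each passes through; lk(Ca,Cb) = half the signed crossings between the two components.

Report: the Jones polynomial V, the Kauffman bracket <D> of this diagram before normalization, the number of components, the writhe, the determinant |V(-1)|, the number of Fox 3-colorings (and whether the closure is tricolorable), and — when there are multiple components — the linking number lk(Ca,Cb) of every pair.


V = -x^-3 + 2x^-2 - 2x^-1 + 3 - 2x + 2x^2 - x^3
<D> = -A^-12 + 2A^-8 - 2A^-4 + 3 - 2A^4 + 2A^8 - A^12 (w = 0)
1 component over 8 crossings, w = 0
3 Fox colorings among 3^8, |V(-1)| = 13: not tricolorable
why: w = 0 shifts under R1 moves; the (-A^3)^(0) factor cancels that in V


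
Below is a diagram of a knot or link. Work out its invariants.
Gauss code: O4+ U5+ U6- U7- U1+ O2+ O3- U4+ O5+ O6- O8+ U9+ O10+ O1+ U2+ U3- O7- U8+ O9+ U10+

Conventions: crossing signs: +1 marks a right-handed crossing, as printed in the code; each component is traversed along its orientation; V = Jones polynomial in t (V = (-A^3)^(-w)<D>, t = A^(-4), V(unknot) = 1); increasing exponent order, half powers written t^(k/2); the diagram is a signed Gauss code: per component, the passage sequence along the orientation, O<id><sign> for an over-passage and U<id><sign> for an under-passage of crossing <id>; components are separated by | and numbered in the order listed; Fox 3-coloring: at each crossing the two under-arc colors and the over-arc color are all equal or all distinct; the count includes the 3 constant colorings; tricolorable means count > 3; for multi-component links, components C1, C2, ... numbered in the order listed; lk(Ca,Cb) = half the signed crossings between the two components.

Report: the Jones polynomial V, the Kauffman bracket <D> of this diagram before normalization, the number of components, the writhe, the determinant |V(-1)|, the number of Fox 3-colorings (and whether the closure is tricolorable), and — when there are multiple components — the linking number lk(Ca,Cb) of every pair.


V(t) = t + t^3 - t^4
bracket: -A^-4 + 1 + A^8, w = +4
1 component, writhe +4, over 10 crossings
det 3, colorings 9 of 3^10 — tricolorable
observation: w = +4 (over 10 crossings) is diagram-only; (-A^3)^(-4) removes it from V


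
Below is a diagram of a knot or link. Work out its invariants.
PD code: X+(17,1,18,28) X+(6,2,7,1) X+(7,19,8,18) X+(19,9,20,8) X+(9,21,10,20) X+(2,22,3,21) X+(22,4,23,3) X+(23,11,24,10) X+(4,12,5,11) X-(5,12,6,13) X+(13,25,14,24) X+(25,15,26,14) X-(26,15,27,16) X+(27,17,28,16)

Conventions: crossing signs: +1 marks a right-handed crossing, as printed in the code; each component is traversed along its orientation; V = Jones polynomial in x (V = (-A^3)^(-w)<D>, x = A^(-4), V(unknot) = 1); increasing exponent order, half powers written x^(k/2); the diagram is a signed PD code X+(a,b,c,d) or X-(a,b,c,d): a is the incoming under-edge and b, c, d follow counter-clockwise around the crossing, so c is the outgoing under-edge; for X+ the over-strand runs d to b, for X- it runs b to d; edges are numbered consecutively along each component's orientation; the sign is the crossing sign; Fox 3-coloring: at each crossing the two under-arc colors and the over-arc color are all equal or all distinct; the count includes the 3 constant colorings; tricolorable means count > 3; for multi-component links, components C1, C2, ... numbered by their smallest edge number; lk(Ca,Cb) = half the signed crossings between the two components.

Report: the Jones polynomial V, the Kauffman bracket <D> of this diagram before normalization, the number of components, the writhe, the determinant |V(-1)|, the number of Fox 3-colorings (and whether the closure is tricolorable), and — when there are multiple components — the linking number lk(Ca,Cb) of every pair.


Jones polynomial: V(x) = x^4 + x^6 - x^8 + x^9 - x^10 + x^11 - x^12
<D> = -A^-18 + A^-14 - A^-10 + A^-6 - A^-2 + A^6 + A^14; writhe +10
components 1, writhe +10 (14 crossings)
3-colorings: 9 of 3^14, det 3 — tricolorable
note: w = +10 (over 14 crossings) is diagram-only; (-A^3)^(-10) removes it from V


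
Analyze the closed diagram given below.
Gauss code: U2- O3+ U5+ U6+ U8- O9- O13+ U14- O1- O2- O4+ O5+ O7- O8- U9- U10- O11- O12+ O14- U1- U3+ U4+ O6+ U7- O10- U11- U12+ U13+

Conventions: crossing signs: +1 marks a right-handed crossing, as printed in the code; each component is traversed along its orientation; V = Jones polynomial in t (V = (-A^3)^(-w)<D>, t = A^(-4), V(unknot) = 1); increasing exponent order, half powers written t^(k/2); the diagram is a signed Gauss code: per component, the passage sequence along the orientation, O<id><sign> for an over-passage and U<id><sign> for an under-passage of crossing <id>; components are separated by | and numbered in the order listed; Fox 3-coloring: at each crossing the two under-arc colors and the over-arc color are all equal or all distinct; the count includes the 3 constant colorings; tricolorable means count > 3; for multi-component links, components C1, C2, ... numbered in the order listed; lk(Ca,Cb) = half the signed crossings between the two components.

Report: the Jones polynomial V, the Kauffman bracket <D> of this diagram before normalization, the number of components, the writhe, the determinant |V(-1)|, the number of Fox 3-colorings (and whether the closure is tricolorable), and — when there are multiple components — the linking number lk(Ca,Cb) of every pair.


V = -t^-5 + t^-4 - t^-3 + 2t^-2 - t^-1 + 2 - t
<D> = -A^-10 + 2A^-6 - A^-2 + 2A^2 - A^6 + A^10 - A^14 (w = -2)
1 component over 14 crossings, w = -2
9 Fox colorings among 3^14, |V(-1)| = 9: tricolorable
why: det 9 = |V(-1)|; divisible by 3, so tricolorable


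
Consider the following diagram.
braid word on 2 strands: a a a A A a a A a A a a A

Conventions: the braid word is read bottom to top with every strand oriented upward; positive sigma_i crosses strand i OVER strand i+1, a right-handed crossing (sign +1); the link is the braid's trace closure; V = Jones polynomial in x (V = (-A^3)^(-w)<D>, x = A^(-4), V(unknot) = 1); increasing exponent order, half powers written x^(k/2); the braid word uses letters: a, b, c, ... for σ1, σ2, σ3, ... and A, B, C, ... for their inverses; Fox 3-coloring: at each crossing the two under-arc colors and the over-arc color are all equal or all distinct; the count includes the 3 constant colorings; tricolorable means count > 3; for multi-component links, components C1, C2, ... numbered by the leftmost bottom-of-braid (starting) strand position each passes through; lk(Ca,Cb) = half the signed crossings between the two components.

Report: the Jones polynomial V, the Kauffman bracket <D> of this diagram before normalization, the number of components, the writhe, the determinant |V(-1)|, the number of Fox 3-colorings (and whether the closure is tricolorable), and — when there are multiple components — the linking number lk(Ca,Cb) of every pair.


V(x) = x + x^3 - x^4
bracket: A^-7 - A^-3 - A^5, w = +3
1 component, writhe +3, over 13 crossings
det 3, colorings 9 of 3^13 — tricolorable
observation: a (2,3) torus form — a single generator 3 times


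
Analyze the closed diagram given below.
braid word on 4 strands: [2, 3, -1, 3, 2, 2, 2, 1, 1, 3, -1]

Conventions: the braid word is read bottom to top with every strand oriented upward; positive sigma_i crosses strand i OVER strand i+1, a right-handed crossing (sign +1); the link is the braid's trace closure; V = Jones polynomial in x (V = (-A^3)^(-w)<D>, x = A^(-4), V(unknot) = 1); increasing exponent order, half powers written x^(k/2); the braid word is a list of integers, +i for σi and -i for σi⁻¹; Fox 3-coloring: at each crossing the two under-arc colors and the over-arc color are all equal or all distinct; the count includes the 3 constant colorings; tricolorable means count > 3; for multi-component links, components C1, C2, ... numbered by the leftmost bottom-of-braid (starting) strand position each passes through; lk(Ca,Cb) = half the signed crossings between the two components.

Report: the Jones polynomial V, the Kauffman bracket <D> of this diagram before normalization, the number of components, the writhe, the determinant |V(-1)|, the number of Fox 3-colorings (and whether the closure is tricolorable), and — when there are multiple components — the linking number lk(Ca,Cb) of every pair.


V(x) = x^2 + 2x^4 - 2x^5 + x^6 - 2x^7 + x^8
bracket: -A^-11 + 2A^-7 - A^-3 + 2A - 2A^5 - A^13, w = +7
1 component, writhe +7, over 11 crossings
det 9, colorings 27 of 3^11 — tricolorable
observation: V spans 6 powers of x: at least 6 crossings in any diagram


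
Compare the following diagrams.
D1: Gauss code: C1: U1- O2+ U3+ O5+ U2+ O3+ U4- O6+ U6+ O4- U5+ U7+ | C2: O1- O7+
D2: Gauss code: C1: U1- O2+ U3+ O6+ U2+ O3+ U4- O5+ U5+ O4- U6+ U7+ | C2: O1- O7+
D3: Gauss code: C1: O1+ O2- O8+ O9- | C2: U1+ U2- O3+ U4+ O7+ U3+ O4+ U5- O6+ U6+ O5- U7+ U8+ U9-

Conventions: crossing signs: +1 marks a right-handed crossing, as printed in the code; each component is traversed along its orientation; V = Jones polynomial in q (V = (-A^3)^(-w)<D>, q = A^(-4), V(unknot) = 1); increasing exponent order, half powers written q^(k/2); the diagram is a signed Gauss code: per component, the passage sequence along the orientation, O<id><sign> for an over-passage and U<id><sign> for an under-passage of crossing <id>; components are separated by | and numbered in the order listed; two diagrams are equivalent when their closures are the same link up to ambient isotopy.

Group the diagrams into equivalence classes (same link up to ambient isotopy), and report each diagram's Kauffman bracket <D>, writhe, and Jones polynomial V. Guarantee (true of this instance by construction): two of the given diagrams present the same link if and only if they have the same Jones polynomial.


equivalence classes: {D1, D2, D3}
D1 (bracket -A^-9 + A^-1 + A^3 + A^7; 7 crossings at w = +3): V = -q^(1/2) - q^(3/2) - q^(5/2) + q^(9/2)
V(D2) = -q^(1/2) - q^(3/2) - q^(5/2) + q^(9/2)  [7 crossings, <D> = -A^-9 + A^-1 + A^3 + A^7, w = +3]
V(D3) = -q^(1/2) - q^(3/2) - q^(5/2) + q^(9/2)  (w +3, c 9, <D> = -A^-9 + A^-1 + A^3 + A^7)
observation: all 3 diagrams share one V(q), hence one class


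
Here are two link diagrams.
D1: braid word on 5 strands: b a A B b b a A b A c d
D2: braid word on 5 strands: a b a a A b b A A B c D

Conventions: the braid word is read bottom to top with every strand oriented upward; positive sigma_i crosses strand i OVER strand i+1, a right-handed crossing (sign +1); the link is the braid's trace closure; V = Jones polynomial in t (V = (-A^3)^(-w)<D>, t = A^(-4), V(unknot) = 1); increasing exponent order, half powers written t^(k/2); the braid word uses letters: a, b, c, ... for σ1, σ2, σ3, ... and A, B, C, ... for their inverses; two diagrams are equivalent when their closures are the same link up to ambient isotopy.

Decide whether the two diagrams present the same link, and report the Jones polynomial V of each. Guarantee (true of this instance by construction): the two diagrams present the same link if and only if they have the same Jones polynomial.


equivalent: yes
V(D1) = t + t^3 - t^4  (w +4, c 12, <D> = -A^-4 + 1 + A^8)
V(D2) = t + t^3 - t^4  (w +2, c 12, <D> = -A^-10 + A^-6 + A^2)
why: D2 (12 crossings) and D1 (12) are Markov-related braid presentations


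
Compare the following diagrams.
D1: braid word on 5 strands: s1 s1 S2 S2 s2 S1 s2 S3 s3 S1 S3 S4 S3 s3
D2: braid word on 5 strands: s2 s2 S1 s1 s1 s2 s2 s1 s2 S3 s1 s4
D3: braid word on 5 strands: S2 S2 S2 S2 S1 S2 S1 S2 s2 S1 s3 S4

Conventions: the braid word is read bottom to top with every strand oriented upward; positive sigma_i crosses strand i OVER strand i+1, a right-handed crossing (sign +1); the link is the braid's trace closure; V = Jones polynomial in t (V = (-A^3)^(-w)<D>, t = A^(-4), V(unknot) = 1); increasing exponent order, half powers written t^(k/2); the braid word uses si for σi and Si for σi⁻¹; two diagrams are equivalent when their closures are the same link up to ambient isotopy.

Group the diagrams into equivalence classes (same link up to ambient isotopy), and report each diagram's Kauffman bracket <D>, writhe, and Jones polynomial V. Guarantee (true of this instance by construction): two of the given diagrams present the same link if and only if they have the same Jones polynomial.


classes: {D1} | {D2} | {D3}
V(D1) = 1  [14 crossings, <D> = A^-6, w = -2]
V(D2) = t^3 + t^5 - t^8  (w +8, c 12, <D> = -A^-8 + A^4 + A^12)
D3 (bracket A^-12 + A^-4 - 1 + A^4 - A^8 + A^12 - A^16; 12 crossings at w = -8): V = -t^-10 + t^-9 - t^-8 + t^-7 - t^-6 + t^-5 + t^-3
note: 3 classes among 3 diagrams; unequal V(t) rules out equality


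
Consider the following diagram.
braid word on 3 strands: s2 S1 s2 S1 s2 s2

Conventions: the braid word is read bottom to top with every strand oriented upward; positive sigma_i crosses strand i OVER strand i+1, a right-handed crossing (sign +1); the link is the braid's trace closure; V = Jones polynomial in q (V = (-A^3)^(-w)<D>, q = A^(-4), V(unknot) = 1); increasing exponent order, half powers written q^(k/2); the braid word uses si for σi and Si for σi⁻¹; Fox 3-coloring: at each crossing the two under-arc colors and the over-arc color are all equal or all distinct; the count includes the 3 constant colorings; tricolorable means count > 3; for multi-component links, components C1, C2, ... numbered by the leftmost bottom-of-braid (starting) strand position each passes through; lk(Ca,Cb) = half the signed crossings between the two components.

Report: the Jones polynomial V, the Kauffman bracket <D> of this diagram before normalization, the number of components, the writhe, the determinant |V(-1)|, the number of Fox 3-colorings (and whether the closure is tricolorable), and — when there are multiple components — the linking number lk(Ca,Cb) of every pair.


V(q) = q^-1 - 1 + 2q - 2q^2 + 2q^3 - 2q^4 + q^5
bracket: A^-14 - 2A^-10 + 2A^-6 - 2A^-2 + 2A^2 - A^6 + A^10, w = +2
1 component, writhe +2, over 6 crossings
det 11, colorings 3 of 3^6 — not tricolorable
observation: det 11 = |V(-1)|; not divisible by 3, so not tricolorable


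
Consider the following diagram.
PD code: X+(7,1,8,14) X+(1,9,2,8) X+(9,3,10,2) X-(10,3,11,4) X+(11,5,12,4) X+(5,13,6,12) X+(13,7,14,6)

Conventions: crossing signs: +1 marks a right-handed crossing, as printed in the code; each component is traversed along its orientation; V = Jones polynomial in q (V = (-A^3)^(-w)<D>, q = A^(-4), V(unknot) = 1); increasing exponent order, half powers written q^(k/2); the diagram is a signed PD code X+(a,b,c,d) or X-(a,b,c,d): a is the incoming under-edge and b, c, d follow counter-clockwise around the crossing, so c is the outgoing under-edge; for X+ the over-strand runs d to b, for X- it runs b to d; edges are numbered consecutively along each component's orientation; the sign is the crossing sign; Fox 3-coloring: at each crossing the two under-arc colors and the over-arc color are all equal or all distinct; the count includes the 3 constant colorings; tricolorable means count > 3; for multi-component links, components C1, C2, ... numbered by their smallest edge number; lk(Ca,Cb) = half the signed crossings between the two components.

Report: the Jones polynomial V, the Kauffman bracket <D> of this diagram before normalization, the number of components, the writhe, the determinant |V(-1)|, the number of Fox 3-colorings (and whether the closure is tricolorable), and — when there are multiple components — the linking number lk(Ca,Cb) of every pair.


Jones polynomial: V(q) = q^2 + q^4 - q^5 + q^6 - q^7
<D> = A^-13 - A^-9 + A^-5 - A^-1 - A^7; writhe +5
components 1, writhe +5 (7 crossings)
3-colorings: 3 of 3^7, det 5 — not tricolorable
note: w = +5 shifts under R1 moves; the (-A^3)^(-5) factor cancels that in V


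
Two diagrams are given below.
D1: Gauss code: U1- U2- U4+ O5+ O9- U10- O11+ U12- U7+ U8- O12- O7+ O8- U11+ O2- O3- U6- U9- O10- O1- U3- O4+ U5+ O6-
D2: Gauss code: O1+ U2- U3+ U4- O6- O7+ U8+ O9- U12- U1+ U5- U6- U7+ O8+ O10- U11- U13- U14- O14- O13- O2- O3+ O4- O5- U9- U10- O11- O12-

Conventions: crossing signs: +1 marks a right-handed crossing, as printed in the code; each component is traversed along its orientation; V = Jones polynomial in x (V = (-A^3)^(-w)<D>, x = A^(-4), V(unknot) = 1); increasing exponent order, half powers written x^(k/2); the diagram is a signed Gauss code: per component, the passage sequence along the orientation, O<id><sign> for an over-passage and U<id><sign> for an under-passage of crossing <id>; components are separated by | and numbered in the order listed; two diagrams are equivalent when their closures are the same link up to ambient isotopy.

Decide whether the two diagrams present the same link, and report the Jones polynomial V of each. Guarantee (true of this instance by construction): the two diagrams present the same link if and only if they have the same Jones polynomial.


equivalent: yes
V(D1) = -x^-6 + x^-5 - x^-4 + 2x^-3 - x^-2 + x^-1  (w -4, c 12, <D> = A^-8 - A^-4 + 2 - A^4 + A^8 - A^12)
V(D2) = -x^-6 + x^-5 - x^-4 + 2x^-3 - x^-2 + x^-1  (w -6, c 14, <D> = A^-14 - A^-10 + 2A^-6 - A^-2 + A^2 - A^6)
why: Reidemeister moves carry D1 (12 crossings) to D2 (14)


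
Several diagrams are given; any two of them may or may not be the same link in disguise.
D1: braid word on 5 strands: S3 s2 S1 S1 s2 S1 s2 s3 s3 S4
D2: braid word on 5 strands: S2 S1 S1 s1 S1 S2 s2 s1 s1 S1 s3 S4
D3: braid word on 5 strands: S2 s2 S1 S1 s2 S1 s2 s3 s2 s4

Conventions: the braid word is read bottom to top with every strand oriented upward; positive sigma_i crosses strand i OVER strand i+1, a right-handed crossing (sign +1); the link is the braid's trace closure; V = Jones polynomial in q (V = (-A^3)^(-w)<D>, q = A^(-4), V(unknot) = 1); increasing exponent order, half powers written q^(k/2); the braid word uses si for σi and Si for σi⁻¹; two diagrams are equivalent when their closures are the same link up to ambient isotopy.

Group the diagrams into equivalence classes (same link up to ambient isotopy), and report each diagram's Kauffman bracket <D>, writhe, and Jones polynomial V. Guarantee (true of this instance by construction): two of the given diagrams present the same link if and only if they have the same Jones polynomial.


classes: {D1, D3} | {D2}
V(D1) = -q^-3 + 2q^-2 - 2q^-1 + 3 - 2q + 2q^2 - q^3  [10 crossings, <D> = -A^-12 + 2A^-8 - 2A^-4 + 3 - 2A^4 + 2A^8 - A^12, w = 0]
V(D2) = 1  [12 crossings, <D> = A^-6, w = -2]
V(D3) = -q^-3 + 2q^-2 - 2q^-1 + 3 - 2q + 2q^2 - q^3  [10 crossings, <D> = -A^-6 + 2A^-2 - 2A^2 + 3A^6 - 2A^10 + 2A^14 - A^18, w = +2]
note: V(q) takes 2 values over 3 diagrams, fixing the grouping


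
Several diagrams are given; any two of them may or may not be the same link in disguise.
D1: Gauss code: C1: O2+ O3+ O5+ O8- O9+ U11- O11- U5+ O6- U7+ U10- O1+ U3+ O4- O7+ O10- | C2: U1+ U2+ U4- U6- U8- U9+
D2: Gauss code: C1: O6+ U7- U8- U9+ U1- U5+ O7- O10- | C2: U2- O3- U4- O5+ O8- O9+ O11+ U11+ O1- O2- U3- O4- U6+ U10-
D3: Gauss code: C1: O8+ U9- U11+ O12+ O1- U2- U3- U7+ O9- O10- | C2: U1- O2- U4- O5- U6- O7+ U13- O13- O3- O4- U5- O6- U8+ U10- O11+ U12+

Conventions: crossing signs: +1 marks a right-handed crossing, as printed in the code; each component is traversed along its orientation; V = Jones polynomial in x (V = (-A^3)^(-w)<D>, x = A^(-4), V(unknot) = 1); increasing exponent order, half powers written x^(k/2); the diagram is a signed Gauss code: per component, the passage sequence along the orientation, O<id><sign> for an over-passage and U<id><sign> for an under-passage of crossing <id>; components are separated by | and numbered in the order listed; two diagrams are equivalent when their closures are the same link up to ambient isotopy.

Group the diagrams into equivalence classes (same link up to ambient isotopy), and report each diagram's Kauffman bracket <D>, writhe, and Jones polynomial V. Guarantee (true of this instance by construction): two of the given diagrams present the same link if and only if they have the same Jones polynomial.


equivalence classes: {D1} | {D2, D3}
D1 (bracket A + A^5; 11 crossings at w = +1): V = -x^(-1/2) - x^(1/2)
V(D2) = x^(-9/2) - x^(-5/2) - x^(-3/2) - x^(-1/2)  [11 crossings, <D> = A^-7 + A^-3 + A - A^9, w = -3]
D3 (bracket A^-13 + A^-9 + A^-5 - A^3; 13 crossings at w = -5): V = x^(-9/2) - x^(-5/2) - x^(-3/2) - x^(-1/2)
key observation: 2 values of V(x) split the 3 diagrams


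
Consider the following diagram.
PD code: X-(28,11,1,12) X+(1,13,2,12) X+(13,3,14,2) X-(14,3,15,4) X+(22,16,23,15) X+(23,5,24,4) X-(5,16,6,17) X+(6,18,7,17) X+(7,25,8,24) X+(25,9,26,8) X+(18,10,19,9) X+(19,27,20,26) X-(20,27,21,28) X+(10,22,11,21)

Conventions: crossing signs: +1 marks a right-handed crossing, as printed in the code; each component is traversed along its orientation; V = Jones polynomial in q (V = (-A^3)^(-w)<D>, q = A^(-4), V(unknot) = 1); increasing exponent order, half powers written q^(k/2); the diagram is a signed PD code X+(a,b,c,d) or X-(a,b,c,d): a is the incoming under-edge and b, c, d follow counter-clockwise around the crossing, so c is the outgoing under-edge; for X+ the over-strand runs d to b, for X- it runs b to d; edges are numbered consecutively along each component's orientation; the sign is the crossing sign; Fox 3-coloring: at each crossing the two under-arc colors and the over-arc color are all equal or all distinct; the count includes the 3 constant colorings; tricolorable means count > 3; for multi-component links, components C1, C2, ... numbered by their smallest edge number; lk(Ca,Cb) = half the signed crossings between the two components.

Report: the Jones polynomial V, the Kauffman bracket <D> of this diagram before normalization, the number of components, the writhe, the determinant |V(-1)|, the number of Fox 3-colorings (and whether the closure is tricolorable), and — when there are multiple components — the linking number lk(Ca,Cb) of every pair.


V = q^2 + 2q^4 - 2q^5 + q^6 - 2q^7 + q^8
<D> = A^-14 - 2A^-10 + A^-6 - 2A^-2 + 2A^2 + A^10 (w = +6)
1 component over 14 crossings, w = +6
27 Fox colorings among 3^14, |V(-1)| = 9: tricolorable
why: w = +6 shifts under R1 moves; the (-A^3)^(-6) factor cancels that in V


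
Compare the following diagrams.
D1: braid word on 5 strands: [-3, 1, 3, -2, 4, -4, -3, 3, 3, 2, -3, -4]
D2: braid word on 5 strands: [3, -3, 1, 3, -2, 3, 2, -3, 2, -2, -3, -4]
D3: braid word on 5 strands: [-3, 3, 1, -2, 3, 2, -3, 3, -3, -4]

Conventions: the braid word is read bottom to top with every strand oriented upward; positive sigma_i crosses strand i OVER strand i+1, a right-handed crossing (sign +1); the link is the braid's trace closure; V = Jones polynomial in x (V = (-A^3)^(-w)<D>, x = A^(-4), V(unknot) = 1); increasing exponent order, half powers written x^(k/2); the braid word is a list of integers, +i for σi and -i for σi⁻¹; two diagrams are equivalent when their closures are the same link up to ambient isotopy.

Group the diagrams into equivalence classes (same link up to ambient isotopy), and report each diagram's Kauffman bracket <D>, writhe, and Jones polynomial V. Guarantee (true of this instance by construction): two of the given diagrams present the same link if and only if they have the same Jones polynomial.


grouping into links: {D1, D2, D3}
V(D1) = 1  (w 0, c 12, <D> = 1)
V(D2) = 1  (w 0, c 12, <D> = 1)
D3 (bracket 1; 10 crossings at w = 0): V = 1
why: all 3 diagrams share one V(x), hence one class


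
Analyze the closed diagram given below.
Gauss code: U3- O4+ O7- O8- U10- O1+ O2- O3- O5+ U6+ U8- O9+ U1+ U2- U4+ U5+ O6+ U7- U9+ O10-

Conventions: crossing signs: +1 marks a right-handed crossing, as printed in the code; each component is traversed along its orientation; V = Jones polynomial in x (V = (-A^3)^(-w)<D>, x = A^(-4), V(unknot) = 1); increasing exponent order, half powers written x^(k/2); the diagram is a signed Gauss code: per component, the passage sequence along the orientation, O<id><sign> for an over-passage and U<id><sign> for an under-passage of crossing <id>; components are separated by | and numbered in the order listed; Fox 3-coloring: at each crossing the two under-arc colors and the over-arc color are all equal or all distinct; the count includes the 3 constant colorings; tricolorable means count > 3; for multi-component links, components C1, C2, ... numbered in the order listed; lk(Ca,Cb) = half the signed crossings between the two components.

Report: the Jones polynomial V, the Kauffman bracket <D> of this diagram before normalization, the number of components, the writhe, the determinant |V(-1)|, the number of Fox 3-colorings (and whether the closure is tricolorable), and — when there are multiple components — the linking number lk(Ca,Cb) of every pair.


V = -x^-3 + x^-2 - x^-1 + 3 - x + x^2 - x^3
<D> = -A^-12 + A^-8 - A^-4 + 3 - A^4 + A^8 - A^12 (w = 0)
1 component over 10 crossings, w = 0
27 Fox colorings among 3^10, |V(-1)| = 9: tricolorable
why: w = 0 (over 10 crossings) is diagram-only; (-A^3)^(0) removes it from V


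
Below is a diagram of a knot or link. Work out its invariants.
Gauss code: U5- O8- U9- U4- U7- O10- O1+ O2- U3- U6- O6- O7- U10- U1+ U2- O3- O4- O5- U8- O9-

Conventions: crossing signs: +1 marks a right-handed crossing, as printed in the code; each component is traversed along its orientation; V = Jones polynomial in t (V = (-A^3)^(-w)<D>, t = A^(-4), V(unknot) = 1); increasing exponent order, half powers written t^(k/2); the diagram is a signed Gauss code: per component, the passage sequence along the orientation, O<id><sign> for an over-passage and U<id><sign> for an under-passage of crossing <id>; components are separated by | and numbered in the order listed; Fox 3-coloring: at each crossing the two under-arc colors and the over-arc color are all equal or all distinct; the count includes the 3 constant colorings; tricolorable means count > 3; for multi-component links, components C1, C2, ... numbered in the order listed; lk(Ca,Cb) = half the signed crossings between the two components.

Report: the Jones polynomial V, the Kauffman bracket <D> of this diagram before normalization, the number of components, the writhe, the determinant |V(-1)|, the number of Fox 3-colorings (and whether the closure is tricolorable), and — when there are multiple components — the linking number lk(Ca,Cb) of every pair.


V = t^-8 - 2t^-7 + t^-6 - 2t^-5 + 2t^-4 + t^-2
<D> = A^-16 + 2A^-8 - 2A^-4 + 1 - 2A^4 + A^8 (w = -8)
1 component over 10 crossings, w = -8
27 Fox colorings among 3^10, |V(-1)| = 9: tricolorable
why: the span of V is 6, forcing >= 6 crossings in any diagram
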